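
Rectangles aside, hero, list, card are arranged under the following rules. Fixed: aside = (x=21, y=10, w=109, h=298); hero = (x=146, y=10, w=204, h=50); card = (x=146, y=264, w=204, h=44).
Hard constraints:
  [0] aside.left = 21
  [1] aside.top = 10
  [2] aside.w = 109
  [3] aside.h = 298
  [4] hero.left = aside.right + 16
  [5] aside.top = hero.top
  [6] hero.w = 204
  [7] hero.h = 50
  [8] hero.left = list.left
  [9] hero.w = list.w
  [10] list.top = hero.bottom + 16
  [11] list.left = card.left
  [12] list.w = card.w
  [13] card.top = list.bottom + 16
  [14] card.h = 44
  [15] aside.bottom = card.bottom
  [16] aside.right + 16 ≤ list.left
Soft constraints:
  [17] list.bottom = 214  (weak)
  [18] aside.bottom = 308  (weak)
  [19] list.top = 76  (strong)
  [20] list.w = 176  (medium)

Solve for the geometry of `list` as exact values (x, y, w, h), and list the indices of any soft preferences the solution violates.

1. list.x = 146  [hero.left = list.left]
2. list.w = 204  [hero.w = list.w]
3. list.y = 76  [list.top = hero.bottom + 16]
4. list.h = 172  [card.top = list.bottom + 16]

list = (x=146, y=76, w=204, h=172)
violated soft preferences: 17, 20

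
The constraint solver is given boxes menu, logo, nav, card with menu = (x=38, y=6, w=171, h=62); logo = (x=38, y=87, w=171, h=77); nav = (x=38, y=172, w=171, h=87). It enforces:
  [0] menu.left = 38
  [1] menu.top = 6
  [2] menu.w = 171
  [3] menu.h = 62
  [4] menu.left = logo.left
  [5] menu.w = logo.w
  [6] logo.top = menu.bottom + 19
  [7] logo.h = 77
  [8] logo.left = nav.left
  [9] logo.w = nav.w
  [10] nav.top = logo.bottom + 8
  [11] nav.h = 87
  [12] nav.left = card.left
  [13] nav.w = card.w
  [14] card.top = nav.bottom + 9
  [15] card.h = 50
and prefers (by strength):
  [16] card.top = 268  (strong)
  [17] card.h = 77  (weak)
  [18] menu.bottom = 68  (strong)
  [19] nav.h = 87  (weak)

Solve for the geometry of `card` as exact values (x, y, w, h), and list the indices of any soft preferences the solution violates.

1. card.x = 38  [nav.left = card.left]
2. card.w = 171  [nav.w = card.w]
3. card.y = 268  [card.top = nav.bottom + 9]
4. card.h = 50  [card.h = 50]

card = (x=38, y=268, w=171, h=50)
violated soft preferences: 17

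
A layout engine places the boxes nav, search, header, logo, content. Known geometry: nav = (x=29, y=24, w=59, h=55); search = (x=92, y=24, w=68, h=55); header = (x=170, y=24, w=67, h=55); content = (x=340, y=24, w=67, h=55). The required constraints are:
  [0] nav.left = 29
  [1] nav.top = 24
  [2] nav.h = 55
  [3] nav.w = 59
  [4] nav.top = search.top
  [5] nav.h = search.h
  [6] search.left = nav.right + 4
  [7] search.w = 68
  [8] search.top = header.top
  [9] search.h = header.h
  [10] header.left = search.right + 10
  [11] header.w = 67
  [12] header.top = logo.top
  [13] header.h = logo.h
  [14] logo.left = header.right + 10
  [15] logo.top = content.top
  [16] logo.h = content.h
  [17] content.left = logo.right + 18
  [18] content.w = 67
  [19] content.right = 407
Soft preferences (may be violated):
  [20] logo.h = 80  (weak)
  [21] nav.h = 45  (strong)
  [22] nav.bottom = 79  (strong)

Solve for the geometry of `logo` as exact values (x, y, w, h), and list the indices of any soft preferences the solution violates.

logo = (x=247, y=24, w=75, h=55)
violated soft preferences: 20, 21

1. logo.y = 24  [header.top = logo.top]
2. logo.h = 55  [header.h = logo.h]
3. logo.x = 247  [logo.left = header.right + 10]
4. logo.w = 75  [content.left = logo.right + 18]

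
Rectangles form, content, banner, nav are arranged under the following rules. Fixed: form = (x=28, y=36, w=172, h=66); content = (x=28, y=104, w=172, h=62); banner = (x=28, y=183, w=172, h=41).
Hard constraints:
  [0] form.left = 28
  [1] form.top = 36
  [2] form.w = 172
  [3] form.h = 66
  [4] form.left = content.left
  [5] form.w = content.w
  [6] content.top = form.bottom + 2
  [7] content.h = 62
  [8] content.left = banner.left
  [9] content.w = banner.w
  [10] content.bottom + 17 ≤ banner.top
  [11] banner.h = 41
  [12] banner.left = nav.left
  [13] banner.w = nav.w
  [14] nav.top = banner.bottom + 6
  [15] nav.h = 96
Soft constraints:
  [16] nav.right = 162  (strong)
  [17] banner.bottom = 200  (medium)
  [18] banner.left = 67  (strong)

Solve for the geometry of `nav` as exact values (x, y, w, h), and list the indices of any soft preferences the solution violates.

nav = (x=28, y=230, w=172, h=96)
violated soft preferences: 16, 17, 18

1. nav.x = 28  [banner.left = nav.left]
2. nav.w = 172  [banner.w = nav.w]
3. nav.y = 230  [nav.top = banner.bottom + 6]
4. nav.h = 96  [nav.h = 96]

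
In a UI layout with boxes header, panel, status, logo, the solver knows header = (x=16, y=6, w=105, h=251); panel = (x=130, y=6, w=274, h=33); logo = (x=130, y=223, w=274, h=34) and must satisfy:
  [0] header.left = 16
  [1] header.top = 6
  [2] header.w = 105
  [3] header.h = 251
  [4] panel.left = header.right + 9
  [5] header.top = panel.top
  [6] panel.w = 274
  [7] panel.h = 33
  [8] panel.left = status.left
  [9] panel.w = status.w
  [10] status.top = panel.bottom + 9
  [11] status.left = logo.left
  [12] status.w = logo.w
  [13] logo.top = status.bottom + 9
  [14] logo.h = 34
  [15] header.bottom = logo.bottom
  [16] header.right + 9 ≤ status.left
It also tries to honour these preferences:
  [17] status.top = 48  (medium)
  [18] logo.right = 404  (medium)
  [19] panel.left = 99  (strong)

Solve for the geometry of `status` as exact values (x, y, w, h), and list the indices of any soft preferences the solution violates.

status = (x=130, y=48, w=274, h=166)
violated soft preferences: 19

1. status.x = 130  [panel.left = status.left]
2. status.w = 274  [panel.w = status.w]
3. status.y = 48  [status.top = panel.bottom + 9]
4. status.h = 166  [logo.top = status.bottom + 9]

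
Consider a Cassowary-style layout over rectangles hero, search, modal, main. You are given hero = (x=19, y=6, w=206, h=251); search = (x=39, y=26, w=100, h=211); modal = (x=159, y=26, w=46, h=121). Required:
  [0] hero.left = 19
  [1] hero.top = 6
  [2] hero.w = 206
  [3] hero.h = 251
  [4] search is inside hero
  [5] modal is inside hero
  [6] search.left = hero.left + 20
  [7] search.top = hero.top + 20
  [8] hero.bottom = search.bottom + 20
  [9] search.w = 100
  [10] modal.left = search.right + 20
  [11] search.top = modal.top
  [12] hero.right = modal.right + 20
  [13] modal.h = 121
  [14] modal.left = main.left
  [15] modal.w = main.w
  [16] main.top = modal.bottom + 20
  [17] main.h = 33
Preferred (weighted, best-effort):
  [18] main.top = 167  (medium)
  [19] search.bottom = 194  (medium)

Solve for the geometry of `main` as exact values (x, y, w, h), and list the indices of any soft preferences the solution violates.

1. main.x = 159  [modal.left = main.left]
2. main.w = 46  [modal.w = main.w]
3. main.y = 167  [main.top = modal.bottom + 20]
4. main.h = 33  [main.h = 33]

main = (x=159, y=167, w=46, h=33)
violated soft preferences: 19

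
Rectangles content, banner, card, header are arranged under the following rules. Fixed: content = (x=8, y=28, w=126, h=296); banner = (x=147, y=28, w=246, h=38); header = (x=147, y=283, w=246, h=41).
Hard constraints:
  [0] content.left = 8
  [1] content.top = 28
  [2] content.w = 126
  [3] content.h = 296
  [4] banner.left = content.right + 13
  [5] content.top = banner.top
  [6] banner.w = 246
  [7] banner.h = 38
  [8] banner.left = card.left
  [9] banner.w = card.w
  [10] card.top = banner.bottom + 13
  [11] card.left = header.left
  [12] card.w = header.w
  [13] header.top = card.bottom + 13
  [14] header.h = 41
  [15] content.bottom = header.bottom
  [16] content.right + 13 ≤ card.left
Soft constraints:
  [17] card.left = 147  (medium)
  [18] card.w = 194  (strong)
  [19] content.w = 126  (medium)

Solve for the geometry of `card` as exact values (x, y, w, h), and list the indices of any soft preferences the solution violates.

card = (x=147, y=79, w=246, h=191)
violated soft preferences: 18

1. card.x = 147  [banner.left = card.left]
2. card.w = 246  [banner.w = card.w]
3. card.y = 79  [card.top = banner.bottom + 13]
4. card.h = 191  [header.top = card.bottom + 13]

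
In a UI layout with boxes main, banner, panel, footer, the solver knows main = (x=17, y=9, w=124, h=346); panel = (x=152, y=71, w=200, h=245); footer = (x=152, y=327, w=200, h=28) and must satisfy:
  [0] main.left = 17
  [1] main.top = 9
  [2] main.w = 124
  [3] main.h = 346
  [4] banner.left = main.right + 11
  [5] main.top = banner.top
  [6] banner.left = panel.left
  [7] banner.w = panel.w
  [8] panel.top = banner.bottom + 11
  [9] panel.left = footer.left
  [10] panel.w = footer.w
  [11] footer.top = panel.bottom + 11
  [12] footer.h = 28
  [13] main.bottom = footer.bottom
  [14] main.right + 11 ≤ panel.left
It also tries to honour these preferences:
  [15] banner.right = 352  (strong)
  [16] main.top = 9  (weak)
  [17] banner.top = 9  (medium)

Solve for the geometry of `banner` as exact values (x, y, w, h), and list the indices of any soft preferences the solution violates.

banner = (x=152, y=9, w=200, h=51)
violated soft preferences: none

1. banner.x = 152  [banner.left = main.right + 11]
2. banner.y = 9  [main.top = banner.top]
3. banner.w = 200  [banner.w = panel.w]
4. banner.h = 51  [panel.top = banner.bottom + 11]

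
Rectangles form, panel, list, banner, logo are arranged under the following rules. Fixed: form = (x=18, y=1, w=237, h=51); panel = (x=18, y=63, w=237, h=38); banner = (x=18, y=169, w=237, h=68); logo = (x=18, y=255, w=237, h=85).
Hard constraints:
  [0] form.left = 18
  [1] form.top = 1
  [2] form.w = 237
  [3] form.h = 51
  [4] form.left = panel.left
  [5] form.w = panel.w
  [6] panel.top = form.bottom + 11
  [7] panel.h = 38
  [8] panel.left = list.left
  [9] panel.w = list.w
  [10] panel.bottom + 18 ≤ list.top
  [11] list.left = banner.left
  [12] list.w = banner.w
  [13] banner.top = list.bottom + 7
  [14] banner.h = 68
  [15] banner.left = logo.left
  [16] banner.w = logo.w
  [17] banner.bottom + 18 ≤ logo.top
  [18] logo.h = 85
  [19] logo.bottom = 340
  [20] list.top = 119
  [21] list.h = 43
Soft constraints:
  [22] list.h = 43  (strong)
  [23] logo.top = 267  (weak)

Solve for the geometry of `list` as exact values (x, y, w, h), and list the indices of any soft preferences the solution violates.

1. list.x = 18  [panel.left = list.left]
2. list.w = 237  [panel.w = list.w]
3. list.y = 119  [list.top = 119]
4. list.h = 43  [list.h = 43]

list = (x=18, y=119, w=237, h=43)
violated soft preferences: 23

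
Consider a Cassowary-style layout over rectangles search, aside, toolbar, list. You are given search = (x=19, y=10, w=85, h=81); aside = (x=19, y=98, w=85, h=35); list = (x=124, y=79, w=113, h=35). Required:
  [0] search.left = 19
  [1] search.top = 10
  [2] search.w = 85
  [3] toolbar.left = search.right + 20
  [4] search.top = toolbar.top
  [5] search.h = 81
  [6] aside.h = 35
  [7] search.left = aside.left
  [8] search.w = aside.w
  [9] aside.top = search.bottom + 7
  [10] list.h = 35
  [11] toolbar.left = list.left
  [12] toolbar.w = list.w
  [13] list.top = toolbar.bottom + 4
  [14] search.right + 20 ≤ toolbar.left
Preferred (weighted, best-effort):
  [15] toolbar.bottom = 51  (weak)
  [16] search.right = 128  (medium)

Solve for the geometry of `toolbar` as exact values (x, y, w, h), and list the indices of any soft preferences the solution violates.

1. toolbar.x = 124  [toolbar.left = search.right + 20]
2. toolbar.y = 10  [search.top = toolbar.top]
3. toolbar.w = 113  [toolbar.w = list.w]
4. toolbar.h = 65  [list.top = toolbar.bottom + 4]

toolbar = (x=124, y=10, w=113, h=65)
violated soft preferences: 15, 16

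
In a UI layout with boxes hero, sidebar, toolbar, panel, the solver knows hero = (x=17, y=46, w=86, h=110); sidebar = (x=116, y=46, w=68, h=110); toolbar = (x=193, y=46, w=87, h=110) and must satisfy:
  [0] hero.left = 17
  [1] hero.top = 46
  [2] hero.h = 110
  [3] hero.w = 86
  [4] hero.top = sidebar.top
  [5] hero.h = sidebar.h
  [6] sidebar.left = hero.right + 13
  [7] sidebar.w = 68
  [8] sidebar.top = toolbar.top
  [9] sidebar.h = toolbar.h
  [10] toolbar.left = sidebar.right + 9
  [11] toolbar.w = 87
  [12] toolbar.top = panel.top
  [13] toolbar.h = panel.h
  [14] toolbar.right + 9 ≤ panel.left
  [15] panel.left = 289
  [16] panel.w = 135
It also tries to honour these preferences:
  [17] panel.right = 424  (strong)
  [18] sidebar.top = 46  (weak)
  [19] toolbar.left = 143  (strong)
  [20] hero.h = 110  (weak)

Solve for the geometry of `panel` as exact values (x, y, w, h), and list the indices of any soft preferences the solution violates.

1. panel.y = 46  [toolbar.top = panel.top]
2. panel.h = 110  [toolbar.h = panel.h]
3. panel.x = 289  [panel.left = 289]
4. panel.w = 135  [panel.w = 135]

panel = (x=289, y=46, w=135, h=110)
violated soft preferences: 19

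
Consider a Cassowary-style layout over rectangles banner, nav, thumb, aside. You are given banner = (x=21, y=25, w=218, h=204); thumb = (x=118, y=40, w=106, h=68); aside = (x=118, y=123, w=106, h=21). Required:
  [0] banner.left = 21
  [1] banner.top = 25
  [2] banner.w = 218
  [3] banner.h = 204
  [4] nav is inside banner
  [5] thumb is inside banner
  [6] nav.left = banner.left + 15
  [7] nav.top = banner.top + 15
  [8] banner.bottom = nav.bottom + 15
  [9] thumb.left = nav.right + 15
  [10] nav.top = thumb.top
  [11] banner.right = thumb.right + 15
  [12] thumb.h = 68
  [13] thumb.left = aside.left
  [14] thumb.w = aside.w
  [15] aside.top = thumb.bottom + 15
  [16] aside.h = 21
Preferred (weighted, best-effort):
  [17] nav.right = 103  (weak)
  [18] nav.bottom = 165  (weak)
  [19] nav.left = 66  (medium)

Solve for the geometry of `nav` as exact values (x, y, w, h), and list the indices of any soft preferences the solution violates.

nav = (x=36, y=40, w=67, h=174)
violated soft preferences: 18, 19

1. nav.x = 36  [nav.left = banner.left + 15]
2. nav.y = 40  [nav.top = banner.top + 15]
3. nav.h = 174  [banner.bottom = nav.bottom + 15]
4. nav.w = 67  [thumb.left = nav.right + 15]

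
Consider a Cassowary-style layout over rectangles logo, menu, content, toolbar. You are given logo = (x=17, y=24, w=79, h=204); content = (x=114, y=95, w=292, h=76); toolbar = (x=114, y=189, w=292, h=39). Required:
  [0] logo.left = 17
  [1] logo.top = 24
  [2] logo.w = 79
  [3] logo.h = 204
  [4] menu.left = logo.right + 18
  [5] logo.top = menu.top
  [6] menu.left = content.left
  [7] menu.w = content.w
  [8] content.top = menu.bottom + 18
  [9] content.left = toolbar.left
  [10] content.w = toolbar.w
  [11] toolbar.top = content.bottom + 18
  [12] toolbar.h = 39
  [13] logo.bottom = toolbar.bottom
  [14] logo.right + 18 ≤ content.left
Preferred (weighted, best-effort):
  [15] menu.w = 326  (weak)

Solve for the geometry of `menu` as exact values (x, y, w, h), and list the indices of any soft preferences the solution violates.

menu = (x=114, y=24, w=292, h=53)
violated soft preferences: 15

1. menu.x = 114  [menu.left = logo.right + 18]
2. menu.y = 24  [logo.top = menu.top]
3. menu.w = 292  [menu.w = content.w]
4. menu.h = 53  [content.top = menu.bottom + 18]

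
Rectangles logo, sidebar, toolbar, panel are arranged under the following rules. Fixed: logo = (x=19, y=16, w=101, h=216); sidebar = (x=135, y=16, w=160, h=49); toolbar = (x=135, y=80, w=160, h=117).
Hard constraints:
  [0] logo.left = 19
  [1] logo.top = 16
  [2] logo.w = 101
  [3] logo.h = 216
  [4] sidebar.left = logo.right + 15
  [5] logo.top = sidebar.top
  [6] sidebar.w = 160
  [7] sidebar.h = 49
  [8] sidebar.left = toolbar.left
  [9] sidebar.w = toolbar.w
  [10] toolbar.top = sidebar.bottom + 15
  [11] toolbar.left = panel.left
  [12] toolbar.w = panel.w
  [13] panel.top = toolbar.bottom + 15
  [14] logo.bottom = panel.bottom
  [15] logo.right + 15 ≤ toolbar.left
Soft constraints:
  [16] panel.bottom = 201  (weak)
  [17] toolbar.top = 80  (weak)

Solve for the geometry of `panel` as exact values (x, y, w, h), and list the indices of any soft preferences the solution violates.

panel = (x=135, y=212, w=160, h=20)
violated soft preferences: 16

1. panel.x = 135  [toolbar.left = panel.left]
2. panel.w = 160  [toolbar.w = panel.w]
3. panel.y = 212  [panel.top = toolbar.bottom + 15]
4. panel.h = 20  [logo.bottom = panel.bottom]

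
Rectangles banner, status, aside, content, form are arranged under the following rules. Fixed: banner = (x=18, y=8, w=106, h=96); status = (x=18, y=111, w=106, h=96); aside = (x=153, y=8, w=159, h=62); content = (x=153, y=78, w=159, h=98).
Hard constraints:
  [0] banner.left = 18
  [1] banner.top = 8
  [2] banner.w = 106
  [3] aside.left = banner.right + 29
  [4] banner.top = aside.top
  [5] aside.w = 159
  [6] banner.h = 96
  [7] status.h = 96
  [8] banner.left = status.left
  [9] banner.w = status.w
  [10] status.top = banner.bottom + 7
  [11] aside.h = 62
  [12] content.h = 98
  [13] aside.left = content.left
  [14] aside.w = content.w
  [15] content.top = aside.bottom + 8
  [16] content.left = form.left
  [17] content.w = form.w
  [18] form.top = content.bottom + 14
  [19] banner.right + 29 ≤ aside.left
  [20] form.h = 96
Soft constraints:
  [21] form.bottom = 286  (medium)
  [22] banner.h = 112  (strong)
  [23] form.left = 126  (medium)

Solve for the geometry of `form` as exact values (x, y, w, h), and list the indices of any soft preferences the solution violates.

1. form.x = 153  [content.left = form.left]
2. form.w = 159  [content.w = form.w]
3. form.y = 190  [form.top = content.bottom + 14]
4. form.h = 96  [form.h = 96]

form = (x=153, y=190, w=159, h=96)
violated soft preferences: 22, 23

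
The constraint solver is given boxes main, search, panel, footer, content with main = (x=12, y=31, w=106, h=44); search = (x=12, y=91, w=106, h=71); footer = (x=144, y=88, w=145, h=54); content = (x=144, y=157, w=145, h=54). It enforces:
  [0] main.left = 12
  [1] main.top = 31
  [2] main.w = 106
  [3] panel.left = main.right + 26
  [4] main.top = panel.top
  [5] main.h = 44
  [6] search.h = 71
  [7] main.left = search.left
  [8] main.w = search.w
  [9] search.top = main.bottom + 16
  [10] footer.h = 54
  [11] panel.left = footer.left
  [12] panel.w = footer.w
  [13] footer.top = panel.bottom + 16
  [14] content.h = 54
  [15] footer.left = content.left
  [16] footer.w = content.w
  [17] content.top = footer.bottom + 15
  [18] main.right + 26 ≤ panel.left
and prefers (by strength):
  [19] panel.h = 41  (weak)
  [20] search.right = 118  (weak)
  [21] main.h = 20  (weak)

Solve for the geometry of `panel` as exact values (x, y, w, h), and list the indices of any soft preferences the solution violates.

1. panel.x = 144  [panel.left = main.right + 26]
2. panel.y = 31  [main.top = panel.top]
3. panel.w = 145  [panel.w = footer.w]
4. panel.h = 41  [footer.top = panel.bottom + 16]

panel = (x=144, y=31, w=145, h=41)
violated soft preferences: 21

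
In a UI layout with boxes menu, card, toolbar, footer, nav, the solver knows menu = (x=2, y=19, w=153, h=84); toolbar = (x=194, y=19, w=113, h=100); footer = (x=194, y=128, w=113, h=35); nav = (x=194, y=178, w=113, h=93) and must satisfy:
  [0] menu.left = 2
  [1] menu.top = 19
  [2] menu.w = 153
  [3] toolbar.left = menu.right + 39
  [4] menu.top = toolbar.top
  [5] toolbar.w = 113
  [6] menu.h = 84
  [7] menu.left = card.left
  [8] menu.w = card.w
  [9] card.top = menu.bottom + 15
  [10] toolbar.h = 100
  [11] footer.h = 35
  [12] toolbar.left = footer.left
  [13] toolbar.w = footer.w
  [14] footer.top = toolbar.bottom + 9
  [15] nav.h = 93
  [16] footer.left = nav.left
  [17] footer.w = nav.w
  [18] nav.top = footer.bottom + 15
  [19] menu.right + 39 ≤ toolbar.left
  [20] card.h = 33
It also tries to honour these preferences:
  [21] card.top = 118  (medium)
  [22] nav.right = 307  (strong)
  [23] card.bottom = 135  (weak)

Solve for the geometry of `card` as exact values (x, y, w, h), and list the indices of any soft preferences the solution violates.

card = (x=2, y=118, w=153, h=33)
violated soft preferences: 23

1. card.x = 2  [menu.left = card.left]
2. card.w = 153  [menu.w = card.w]
3. card.y = 118  [card.top = menu.bottom + 15]
4. card.h = 33  [card.h = 33]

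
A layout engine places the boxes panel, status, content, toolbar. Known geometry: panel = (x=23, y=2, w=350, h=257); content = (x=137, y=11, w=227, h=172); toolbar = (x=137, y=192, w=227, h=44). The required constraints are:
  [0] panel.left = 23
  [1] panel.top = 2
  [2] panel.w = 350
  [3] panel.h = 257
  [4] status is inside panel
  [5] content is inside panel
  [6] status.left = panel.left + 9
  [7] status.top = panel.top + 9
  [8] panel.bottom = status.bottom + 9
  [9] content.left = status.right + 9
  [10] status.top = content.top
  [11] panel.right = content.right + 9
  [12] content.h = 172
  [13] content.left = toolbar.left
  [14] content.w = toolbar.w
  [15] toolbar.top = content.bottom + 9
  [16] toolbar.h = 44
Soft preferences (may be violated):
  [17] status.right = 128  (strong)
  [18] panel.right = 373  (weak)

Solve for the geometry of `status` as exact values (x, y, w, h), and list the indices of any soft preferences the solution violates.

status = (x=32, y=11, w=96, h=239)
violated soft preferences: none

1. status.x = 32  [status.left = panel.left + 9]
2. status.y = 11  [status.top = panel.top + 9]
3. status.h = 239  [panel.bottom = status.bottom + 9]
4. status.w = 96  [content.left = status.right + 9]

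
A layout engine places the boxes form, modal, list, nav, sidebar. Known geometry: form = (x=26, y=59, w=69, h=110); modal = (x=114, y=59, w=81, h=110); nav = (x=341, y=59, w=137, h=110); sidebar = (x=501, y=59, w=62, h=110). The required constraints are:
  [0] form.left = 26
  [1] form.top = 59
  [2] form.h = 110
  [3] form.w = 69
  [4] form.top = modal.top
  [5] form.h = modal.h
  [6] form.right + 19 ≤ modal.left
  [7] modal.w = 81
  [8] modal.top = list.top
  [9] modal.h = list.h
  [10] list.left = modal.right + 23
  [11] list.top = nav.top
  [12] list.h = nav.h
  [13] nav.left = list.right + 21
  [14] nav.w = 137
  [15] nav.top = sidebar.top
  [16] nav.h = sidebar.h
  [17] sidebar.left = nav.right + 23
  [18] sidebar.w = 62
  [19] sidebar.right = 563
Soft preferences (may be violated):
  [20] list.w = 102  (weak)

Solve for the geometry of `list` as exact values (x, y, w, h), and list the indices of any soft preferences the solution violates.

1. list.y = 59  [modal.top = list.top]
2. list.h = 110  [modal.h = list.h]
3. list.x = 218  [list.left = modal.right + 23]
4. list.w = 102  [nav.left = list.right + 21]

list = (x=218, y=59, w=102, h=110)
violated soft preferences: none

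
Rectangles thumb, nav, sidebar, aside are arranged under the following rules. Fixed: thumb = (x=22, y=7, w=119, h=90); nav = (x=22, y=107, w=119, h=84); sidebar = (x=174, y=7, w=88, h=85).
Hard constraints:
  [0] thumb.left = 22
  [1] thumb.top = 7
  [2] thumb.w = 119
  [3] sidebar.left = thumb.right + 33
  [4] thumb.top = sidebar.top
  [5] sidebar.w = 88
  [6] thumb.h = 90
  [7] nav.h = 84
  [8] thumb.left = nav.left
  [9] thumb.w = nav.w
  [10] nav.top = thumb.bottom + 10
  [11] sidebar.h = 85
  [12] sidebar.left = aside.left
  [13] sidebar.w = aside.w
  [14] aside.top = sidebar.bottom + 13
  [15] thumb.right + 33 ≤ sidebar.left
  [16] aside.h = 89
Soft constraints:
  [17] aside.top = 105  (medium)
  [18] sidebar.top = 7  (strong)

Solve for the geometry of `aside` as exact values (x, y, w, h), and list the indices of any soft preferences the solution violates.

1. aside.x = 174  [sidebar.left = aside.left]
2. aside.w = 88  [sidebar.w = aside.w]
3. aside.y = 105  [aside.top = sidebar.bottom + 13]
4. aside.h = 89  [aside.h = 89]

aside = (x=174, y=105, w=88, h=89)
violated soft preferences: none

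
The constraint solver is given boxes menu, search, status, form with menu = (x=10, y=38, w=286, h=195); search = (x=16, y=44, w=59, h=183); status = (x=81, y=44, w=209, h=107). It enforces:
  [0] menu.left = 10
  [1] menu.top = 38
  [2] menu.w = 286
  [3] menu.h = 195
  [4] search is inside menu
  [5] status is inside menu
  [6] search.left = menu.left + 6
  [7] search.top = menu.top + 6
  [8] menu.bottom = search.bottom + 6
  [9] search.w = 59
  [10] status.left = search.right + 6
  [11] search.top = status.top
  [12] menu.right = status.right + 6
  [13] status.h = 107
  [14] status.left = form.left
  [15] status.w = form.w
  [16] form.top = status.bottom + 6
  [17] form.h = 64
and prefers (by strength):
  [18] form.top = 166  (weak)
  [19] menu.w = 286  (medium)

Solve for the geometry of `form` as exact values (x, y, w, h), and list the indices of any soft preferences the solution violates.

form = (x=81, y=157, w=209, h=64)
violated soft preferences: 18

1. form.x = 81  [status.left = form.left]
2. form.w = 209  [status.w = form.w]
3. form.y = 157  [form.top = status.bottom + 6]
4. form.h = 64  [form.h = 64]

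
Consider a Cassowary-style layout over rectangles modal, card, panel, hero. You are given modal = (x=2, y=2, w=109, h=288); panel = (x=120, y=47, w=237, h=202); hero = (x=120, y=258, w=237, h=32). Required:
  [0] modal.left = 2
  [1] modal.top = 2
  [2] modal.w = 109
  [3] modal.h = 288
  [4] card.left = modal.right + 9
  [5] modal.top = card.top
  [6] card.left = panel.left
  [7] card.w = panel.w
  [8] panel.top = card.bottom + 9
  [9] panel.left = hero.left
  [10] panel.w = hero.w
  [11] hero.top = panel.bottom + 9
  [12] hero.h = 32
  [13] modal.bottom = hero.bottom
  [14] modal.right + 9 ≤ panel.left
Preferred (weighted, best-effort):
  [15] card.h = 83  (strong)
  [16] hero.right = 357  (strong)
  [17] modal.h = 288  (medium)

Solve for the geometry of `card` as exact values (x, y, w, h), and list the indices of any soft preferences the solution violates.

card = (x=120, y=2, w=237, h=36)
violated soft preferences: 15

1. card.x = 120  [card.left = modal.right + 9]
2. card.y = 2  [modal.top = card.top]
3. card.w = 237  [card.w = panel.w]
4. card.h = 36  [panel.top = card.bottom + 9]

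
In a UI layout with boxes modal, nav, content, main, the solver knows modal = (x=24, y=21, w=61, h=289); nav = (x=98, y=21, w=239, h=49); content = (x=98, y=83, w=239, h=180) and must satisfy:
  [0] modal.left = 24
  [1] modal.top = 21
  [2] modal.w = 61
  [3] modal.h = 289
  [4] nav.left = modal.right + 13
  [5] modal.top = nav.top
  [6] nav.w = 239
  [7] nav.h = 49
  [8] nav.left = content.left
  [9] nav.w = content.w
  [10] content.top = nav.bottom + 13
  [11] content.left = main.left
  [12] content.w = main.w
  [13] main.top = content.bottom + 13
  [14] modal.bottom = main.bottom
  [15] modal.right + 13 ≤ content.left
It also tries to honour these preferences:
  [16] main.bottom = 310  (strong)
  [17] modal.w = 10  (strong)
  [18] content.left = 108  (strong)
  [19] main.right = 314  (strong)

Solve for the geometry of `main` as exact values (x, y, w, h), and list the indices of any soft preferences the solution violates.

main = (x=98, y=276, w=239, h=34)
violated soft preferences: 17, 18, 19

1. main.x = 98  [content.left = main.left]
2. main.w = 239  [content.w = main.w]
3. main.y = 276  [main.top = content.bottom + 13]
4. main.h = 34  [modal.bottom = main.bottom]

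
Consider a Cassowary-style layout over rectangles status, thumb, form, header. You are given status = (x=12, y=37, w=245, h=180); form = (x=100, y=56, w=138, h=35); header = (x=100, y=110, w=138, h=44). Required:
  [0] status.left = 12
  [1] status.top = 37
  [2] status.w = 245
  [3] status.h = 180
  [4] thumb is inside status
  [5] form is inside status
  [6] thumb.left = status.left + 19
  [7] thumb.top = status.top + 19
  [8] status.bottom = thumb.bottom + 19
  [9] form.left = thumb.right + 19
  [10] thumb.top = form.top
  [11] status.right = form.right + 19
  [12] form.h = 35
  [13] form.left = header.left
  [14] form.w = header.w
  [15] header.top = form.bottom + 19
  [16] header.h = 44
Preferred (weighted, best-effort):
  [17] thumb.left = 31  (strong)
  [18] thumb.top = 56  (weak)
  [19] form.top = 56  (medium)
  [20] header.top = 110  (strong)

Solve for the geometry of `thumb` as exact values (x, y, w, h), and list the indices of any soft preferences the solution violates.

1. thumb.x = 31  [thumb.left = status.left + 19]
2. thumb.y = 56  [thumb.top = status.top + 19]
3. thumb.h = 142  [status.bottom = thumb.bottom + 19]
4. thumb.w = 50  [form.left = thumb.right + 19]

thumb = (x=31, y=56, w=50, h=142)
violated soft preferences: none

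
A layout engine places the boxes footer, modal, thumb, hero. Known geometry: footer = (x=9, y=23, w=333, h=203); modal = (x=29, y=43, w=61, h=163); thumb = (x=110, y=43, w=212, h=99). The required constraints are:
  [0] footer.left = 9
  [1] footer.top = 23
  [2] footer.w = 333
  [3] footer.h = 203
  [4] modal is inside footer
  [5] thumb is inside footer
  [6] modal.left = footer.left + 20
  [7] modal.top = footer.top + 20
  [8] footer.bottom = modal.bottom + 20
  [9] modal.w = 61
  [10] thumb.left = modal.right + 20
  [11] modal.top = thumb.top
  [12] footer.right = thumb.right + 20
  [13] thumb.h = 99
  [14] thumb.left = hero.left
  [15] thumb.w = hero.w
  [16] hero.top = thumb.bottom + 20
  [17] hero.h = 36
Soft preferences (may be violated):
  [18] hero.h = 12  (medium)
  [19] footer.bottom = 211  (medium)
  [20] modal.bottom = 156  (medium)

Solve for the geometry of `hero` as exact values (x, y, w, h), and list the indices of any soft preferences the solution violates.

hero = (x=110, y=162, w=212, h=36)
violated soft preferences: 18, 19, 20

1. hero.x = 110  [thumb.left = hero.left]
2. hero.w = 212  [thumb.w = hero.w]
3. hero.y = 162  [hero.top = thumb.bottom + 20]
4. hero.h = 36  [hero.h = 36]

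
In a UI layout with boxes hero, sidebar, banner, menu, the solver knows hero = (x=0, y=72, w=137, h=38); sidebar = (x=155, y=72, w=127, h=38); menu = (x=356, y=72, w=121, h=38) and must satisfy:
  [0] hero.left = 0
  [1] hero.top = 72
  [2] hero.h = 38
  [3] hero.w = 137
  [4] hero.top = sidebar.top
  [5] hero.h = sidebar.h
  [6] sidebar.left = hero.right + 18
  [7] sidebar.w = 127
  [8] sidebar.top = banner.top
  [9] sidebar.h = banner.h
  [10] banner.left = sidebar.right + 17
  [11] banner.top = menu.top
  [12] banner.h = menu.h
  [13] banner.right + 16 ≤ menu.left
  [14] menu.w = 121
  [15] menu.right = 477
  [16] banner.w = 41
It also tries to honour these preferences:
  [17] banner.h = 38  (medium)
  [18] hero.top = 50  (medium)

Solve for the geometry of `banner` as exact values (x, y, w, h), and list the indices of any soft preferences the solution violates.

banner = (x=299, y=72, w=41, h=38)
violated soft preferences: 18

1. banner.y = 72  [sidebar.top = banner.top]
2. banner.h = 38  [sidebar.h = banner.h]
3. banner.x = 299  [banner.left = sidebar.right + 17]
4. banner.w = 41  [banner.w = 41]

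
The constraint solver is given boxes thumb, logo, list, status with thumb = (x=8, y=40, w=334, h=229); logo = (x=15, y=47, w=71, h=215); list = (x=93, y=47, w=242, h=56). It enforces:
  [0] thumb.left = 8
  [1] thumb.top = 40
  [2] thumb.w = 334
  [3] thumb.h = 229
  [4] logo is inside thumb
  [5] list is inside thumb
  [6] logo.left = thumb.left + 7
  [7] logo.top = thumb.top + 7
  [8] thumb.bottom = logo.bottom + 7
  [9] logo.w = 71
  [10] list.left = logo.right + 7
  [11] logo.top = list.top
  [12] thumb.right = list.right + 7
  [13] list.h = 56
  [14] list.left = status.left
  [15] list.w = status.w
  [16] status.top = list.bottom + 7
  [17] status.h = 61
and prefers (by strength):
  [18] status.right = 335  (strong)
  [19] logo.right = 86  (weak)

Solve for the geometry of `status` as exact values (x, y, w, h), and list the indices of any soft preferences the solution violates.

1. status.x = 93  [list.left = status.left]
2. status.w = 242  [list.w = status.w]
3. status.y = 110  [status.top = list.bottom + 7]
4. status.h = 61  [status.h = 61]

status = (x=93, y=110, w=242, h=61)
violated soft preferences: none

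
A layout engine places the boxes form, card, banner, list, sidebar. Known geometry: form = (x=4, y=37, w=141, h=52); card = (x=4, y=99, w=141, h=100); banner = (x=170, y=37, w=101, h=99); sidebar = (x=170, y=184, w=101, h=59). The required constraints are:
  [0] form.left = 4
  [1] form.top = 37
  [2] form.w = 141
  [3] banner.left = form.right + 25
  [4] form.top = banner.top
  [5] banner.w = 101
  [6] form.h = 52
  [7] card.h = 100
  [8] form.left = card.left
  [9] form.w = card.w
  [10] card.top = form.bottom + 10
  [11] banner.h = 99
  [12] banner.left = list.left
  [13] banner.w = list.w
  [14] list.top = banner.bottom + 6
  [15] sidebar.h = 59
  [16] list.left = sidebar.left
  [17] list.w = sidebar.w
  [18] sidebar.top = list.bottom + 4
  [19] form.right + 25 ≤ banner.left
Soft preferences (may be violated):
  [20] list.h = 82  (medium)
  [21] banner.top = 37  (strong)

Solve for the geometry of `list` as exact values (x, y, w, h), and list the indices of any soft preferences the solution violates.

1. list.x = 170  [banner.left = list.left]
2. list.w = 101  [banner.w = list.w]
3. list.y = 142  [list.top = banner.bottom + 6]
4. list.h = 38  [sidebar.top = list.bottom + 4]

list = (x=170, y=142, w=101, h=38)
violated soft preferences: 20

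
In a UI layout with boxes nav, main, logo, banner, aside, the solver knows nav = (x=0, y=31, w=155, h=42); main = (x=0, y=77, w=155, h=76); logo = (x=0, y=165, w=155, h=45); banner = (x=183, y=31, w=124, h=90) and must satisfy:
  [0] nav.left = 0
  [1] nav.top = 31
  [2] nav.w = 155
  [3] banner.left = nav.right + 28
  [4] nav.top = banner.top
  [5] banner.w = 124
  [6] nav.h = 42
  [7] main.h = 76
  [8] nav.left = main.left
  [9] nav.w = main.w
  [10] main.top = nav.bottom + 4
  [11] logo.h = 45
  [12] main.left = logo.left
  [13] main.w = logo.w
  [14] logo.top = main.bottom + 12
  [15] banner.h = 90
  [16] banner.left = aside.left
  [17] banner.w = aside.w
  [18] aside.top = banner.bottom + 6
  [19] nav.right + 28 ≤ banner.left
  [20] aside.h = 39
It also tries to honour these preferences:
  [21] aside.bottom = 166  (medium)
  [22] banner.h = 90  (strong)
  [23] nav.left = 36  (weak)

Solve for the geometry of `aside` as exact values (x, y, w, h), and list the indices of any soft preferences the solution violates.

aside = (x=183, y=127, w=124, h=39)
violated soft preferences: 23

1. aside.x = 183  [banner.left = aside.left]
2. aside.w = 124  [banner.w = aside.w]
3. aside.y = 127  [aside.top = banner.bottom + 6]
4. aside.h = 39  [aside.h = 39]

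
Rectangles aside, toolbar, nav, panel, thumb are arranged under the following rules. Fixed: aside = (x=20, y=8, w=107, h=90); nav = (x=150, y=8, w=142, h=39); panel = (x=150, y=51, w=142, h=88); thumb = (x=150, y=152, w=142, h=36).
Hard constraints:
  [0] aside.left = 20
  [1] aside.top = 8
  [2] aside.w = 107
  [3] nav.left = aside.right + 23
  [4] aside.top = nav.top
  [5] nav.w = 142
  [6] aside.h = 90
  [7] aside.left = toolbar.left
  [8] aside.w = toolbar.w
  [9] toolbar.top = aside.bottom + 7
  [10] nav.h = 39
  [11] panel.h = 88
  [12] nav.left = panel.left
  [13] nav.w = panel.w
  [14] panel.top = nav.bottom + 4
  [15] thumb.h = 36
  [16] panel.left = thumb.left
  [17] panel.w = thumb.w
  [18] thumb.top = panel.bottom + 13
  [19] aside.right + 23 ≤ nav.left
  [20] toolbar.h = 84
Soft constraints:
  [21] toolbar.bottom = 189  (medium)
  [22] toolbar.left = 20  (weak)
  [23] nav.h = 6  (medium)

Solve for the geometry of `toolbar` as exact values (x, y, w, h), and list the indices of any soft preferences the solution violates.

1. toolbar.x = 20  [aside.left = toolbar.left]
2. toolbar.w = 107  [aside.w = toolbar.w]
3. toolbar.y = 105  [toolbar.top = aside.bottom + 7]
4. toolbar.h = 84  [toolbar.h = 84]

toolbar = (x=20, y=105, w=107, h=84)
violated soft preferences: 23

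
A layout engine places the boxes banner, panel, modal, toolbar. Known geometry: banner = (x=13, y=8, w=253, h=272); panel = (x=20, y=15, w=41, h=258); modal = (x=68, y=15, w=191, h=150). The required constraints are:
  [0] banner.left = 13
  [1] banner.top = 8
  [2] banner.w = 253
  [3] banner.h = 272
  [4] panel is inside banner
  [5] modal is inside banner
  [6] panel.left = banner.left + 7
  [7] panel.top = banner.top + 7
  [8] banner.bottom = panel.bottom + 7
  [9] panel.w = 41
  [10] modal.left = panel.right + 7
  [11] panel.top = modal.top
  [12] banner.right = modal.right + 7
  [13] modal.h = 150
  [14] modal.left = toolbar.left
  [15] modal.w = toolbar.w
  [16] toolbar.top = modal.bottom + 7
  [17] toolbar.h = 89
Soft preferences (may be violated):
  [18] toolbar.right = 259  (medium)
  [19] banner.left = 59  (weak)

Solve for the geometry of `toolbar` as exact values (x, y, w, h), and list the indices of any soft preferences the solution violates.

1. toolbar.x = 68  [modal.left = toolbar.left]
2. toolbar.w = 191  [modal.w = toolbar.w]
3. toolbar.y = 172  [toolbar.top = modal.bottom + 7]
4. toolbar.h = 89  [toolbar.h = 89]

toolbar = (x=68, y=172, w=191, h=89)
violated soft preferences: 19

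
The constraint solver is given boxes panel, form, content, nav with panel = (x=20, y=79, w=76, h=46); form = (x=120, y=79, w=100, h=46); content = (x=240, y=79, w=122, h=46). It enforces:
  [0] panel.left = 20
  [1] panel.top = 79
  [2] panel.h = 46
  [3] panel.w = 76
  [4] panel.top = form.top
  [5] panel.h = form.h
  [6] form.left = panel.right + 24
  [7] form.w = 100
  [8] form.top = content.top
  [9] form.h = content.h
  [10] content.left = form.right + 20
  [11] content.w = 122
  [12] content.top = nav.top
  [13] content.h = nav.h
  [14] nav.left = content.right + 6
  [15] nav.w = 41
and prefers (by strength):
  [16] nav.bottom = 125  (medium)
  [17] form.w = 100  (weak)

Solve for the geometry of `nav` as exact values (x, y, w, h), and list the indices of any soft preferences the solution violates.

1. nav.y = 79  [content.top = nav.top]
2. nav.h = 46  [content.h = nav.h]
3. nav.x = 368  [nav.left = content.right + 6]
4. nav.w = 41  [nav.w = 41]

nav = (x=368, y=79, w=41, h=46)
violated soft preferences: none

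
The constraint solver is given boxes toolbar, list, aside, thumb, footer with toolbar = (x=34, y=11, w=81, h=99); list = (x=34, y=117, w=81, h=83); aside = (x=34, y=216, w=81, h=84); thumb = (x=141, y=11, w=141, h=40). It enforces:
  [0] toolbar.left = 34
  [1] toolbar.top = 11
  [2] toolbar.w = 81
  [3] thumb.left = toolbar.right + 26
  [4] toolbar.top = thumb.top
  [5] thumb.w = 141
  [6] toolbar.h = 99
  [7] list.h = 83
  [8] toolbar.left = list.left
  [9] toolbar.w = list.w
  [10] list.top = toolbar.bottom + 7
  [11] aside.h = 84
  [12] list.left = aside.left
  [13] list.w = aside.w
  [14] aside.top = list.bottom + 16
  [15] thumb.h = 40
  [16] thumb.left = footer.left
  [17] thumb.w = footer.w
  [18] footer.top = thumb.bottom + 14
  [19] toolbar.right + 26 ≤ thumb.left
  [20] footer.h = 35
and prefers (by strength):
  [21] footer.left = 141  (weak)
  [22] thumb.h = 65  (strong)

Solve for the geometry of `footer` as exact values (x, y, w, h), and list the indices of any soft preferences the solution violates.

1. footer.x = 141  [thumb.left = footer.left]
2. footer.w = 141  [thumb.w = footer.w]
3. footer.y = 65  [footer.top = thumb.bottom + 14]
4. footer.h = 35  [footer.h = 35]

footer = (x=141, y=65, w=141, h=35)
violated soft preferences: 22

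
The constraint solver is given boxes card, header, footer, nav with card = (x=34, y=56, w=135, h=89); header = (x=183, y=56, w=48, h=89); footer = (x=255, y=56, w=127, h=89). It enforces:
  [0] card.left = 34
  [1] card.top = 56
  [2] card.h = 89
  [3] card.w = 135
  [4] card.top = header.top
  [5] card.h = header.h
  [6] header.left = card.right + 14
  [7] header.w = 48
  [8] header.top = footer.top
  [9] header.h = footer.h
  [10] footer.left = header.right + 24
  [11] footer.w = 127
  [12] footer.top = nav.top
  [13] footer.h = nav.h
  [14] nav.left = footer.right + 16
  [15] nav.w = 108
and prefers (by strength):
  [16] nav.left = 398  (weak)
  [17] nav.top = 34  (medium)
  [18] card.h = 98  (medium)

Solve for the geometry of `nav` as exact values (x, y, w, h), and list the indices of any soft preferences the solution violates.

1. nav.y = 56  [footer.top = nav.top]
2. nav.h = 89  [footer.h = nav.h]
3. nav.x = 398  [nav.left = footer.right + 16]
4. nav.w = 108  [nav.w = 108]

nav = (x=398, y=56, w=108, h=89)
violated soft preferences: 17, 18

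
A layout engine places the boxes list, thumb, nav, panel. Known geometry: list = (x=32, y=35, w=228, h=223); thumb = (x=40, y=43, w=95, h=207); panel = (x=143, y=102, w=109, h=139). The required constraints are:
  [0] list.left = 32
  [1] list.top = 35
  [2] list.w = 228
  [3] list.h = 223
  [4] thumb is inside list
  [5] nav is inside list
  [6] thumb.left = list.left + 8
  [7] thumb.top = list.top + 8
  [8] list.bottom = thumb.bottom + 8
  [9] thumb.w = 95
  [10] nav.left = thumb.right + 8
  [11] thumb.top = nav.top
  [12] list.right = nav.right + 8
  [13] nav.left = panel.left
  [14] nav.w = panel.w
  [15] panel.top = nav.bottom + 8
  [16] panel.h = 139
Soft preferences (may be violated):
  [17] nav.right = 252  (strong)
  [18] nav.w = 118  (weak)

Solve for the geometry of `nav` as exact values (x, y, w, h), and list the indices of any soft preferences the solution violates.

1. nav.x = 143  [nav.left = thumb.right + 8]
2. nav.y = 43  [thumb.top = nav.top]
3. nav.w = 109  [list.right = nav.right + 8]
4. nav.h = 51  [panel.top = nav.bottom + 8]

nav = (x=143, y=43, w=109, h=51)
violated soft preferences: 18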